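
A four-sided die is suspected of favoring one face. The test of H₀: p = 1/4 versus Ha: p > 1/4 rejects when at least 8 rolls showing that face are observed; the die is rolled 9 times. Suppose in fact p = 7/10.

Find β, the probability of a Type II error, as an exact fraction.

β = P(fail to reject H₀ | Ha true) = P(S ≤ 7 | p = 7/10), S ~ Binomial(9, 7/10).
Summing C(9,j)·(7/10)^j·(3/10)^{9-j} for j = 0..7 gives 401998383/500000000.

401998383/500000000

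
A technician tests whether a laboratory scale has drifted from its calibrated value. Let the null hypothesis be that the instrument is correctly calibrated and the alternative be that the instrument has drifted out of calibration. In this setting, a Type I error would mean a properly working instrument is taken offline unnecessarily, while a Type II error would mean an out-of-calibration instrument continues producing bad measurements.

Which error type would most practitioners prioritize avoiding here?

The Type II consequence (an out-of-calibration instrument continues producing bad measurements) is more severe than the Type I consequence (a properly working instrument is taken offline unnecessarily).

Type II error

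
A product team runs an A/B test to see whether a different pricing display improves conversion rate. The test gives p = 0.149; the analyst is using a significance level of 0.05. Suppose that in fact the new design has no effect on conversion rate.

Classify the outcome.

No error (correct decision).

The conventional null hypothesis is that the new design has no effect on conversion rate.
Since p = 0.149 ≥ α = 0.05, H₀ is not rejected.
H₀ is true (actually the new design has no effect on conversion rate).
The decision matches the true state — no error.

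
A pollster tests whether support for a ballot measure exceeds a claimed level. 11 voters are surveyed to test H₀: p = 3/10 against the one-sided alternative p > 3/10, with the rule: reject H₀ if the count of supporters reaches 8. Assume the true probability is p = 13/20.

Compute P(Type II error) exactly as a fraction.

Under the alternative p = 13/20, X ~ Binomial(11, 13/20); β is the probability the test does not reject, P(X < 8).
Equivalently, β = 1 − P(X ≥ 8) = 2941183244209/5120000000000.

2941183244209/5120000000000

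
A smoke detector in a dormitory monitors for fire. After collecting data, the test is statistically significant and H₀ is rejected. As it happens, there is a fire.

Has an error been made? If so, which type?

No error (correct decision).

The conventional null hypothesis here is that there is no fire.
The test rejected a false H₀ — the decision matches the true state.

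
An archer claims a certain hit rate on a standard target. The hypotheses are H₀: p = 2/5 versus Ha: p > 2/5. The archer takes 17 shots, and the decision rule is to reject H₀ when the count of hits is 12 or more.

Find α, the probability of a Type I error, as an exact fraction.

8082735104/762939453125

The Type I error probability is α = P(X ≥ 12) computed under H₀, where X ~ Binomial(17, 2/5).
Adding the binomial terms for j = 12 through 17 with p = 2/5 yields 8082735104/762939453125.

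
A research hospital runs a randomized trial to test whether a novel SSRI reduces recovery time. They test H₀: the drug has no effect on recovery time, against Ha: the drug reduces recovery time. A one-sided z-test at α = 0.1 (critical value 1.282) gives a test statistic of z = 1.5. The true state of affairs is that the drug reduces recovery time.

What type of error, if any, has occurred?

Since z = 1.5 > z* = 1.282, H₀ is rejected.
H₀ is false (actually the drug reduces recovery time).
The decision matches the true state — no error.

No error (correct decision).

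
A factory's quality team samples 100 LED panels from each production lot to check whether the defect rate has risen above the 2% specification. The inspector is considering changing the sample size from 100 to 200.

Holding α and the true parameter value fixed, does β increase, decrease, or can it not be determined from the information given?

It decreases.

Increasing n separates the H₀ and Ha sampling distributions, so under Ha fewer outcomes land in the acceptance region.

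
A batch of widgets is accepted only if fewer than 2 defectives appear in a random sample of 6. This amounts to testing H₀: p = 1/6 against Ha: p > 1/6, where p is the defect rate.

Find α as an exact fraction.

12281/46656

Under H₀, K ~ Binomial(6, 1/6); the Type I error rate is P(K ≥ 2).
Via the complement, α = 1 − Σ_{j=0}^{1} C(6,j)(1/6)^j(5/6)^{6-j} = 12281/46656.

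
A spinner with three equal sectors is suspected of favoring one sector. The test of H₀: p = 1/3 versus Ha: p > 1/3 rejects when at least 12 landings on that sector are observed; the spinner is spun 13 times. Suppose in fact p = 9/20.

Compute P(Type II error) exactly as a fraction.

10234633838806861/10240000000000000

β = P(fail to reject H₀ | Ha true) = P(K ≤ 11 | p = 9/20), K ~ Binomial(13, 9/20).
Equivalently, β = 1 − P(K ≥ 12) = 10234633838806861/10240000000000000.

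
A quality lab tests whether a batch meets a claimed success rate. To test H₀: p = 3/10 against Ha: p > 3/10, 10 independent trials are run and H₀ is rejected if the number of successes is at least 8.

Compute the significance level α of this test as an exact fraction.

α = P(reject H₀ | H₀ true) = P(Y ≥ 8 | p = 3/10), with Y ~ Binomial(10, 3/10).
Adding the binomial terms for j = 8 through 10 with p = 3/10 yields 1987983/1250000000.

1987983/1250000000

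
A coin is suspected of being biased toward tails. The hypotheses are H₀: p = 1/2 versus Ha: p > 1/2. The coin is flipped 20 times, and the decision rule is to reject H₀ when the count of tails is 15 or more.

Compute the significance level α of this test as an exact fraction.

5425/262144

The Type I error probability is α = P(K ≥ 15) computed under H₀, where K ~ Binomial(20, 1/2).
Summing the upper tail: (15504 + 4845 + 1140 + 190 + 20 + 1) / 2^20 = 21700/1048576 = 5425/262144.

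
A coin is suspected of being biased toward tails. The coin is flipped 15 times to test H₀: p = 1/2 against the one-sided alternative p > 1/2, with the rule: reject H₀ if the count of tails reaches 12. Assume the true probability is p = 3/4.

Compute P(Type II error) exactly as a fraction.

144609703/268435456

β = P(fail to reject H₀ | Ha true) = P(S ≤ 11 | p = 3/4), S ~ Binomial(15, 3/4).
Equivalently, β = 1 − P(S ≥ 12) = 144609703/268435456.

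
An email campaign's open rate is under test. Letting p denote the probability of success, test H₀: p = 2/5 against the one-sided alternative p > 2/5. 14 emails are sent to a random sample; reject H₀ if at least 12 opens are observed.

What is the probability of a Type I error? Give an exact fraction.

Under H₀, S ~ Binomial(14, 2/5), and α = P(S ≥ 12).
Summing C(14,j)(2/5)^j(3/5)^{14−j} for j = 12,…,14 gives 3715072/6103515625.

3715072/6103515625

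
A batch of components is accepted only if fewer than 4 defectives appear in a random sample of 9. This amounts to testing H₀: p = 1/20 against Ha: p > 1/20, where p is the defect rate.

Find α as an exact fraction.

82249561/128000000000

The significance level is the probability, assuming p = 1/20, of seeing 4 or more defectives in 9 draws.
Computing the lower-tail complement: 1 − 127917750439/128000000000 = 82249561/128000000000.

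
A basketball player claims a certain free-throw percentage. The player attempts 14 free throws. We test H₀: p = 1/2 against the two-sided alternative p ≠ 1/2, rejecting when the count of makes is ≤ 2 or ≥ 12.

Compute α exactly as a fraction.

Under H₀, Y ~ Binomial(14, 1/2); α is the probability of landing in either tail, P(Y ≤ 2) + P(Y ≥ 12).
By symmetry, α = 2·P(Y ≤ 2) = 2·(1 + 14 + 91)/16384 = 212/16384 = 53/4096.

53/4096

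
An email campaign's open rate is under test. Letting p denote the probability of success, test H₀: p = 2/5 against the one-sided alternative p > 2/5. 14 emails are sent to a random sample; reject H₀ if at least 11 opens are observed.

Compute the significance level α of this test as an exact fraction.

The Type I error probability is α = P(Y ≥ 11) computed under H₀, where Y ~ Binomial(14, 2/5).
Adding the binomial terms for j = 11 through 14 with p = 2/5 yields 23842816/6103515625.

23842816/6103515625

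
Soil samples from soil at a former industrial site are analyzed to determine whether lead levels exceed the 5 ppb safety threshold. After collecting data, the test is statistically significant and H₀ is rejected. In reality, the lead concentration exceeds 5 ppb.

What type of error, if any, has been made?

Neither — the decision is correct.

The conventional null hypothesis here is that the lead concentration is at or below 5 ppb (safe).
The test rejected a false H₀ — the decision matches the true state.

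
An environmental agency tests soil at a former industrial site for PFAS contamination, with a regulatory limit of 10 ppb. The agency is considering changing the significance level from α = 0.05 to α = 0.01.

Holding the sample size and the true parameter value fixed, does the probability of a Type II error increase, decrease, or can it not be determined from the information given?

It increases.

Tightening α shrinks the rejection region. When Ha holds, fewer sample outcomes clear the stricter threshold, so more fall in the acceptance region.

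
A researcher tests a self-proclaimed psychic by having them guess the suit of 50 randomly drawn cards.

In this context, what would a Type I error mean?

A Type I error would mean concluding that the subject performs better than chance when in fact the subject is guessing at random (p = 1/4).

With the conventional null hypothesis that the subject is guessing at random (p = 1/4):
A Type I error is rejecting H₀ when H₀ is true.
Here that means concluding the subject has some ability beyond chance when actually the subject is guessing at random (p = 1/4).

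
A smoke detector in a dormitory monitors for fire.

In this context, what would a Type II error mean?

A Type II error would mean concluding that there is no fire (or at least failing to establish that there is a fire) when in fact there is a fire.

With the conventional null hypothesis that there is no fire:
A Type II error is failing to reject H₀ when H₀ is false.
Here that means remaining silent when actually there is a fire.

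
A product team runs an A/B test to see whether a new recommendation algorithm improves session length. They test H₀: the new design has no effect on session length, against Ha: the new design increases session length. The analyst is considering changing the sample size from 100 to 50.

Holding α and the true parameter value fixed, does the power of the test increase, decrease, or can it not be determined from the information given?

It decreases.

With less data the test statistic is noisier; under Ha, more outcomes land inside the acceptance region.
Since power = 1 − β and β increases, power decreases.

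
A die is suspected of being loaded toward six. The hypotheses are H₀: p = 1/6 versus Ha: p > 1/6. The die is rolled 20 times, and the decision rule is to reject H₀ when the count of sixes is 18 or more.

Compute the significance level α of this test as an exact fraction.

539/406239826673664

Under H₀, K ~ Binomial(20, 1/6), and α = P(K ≥ 18).
Adding the binomial terms for j = 18 through 20 with p = 1/6 yields 539/406239826673664.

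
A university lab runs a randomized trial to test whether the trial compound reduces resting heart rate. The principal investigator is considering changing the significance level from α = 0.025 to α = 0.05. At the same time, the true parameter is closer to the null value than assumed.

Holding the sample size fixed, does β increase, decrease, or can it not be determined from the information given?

Cannot be determined from the information given.

The first change alone would make β decrease; the second alone would make β increase. Which effect dominates depends on the magnitudes, which are not given.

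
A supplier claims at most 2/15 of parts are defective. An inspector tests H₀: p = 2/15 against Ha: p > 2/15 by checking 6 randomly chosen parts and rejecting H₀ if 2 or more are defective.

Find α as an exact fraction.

α = P(reject H₀ | H₀ true) = P(S ≥ 2 | p = 2/15), S ~ Binomial(6, 2/15).
Computing the lower-tail complement: 1 − 371293/455625 = 84332/455625.

84332/455625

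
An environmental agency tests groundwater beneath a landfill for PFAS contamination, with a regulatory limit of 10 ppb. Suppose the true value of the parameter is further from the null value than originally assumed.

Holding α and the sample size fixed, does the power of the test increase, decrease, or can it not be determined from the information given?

The further the true parameter sits from the null value, the more of the Ha sampling distribution falls in the rejection region.
Since power = 1 − β and β decreases, power increases.

It increases.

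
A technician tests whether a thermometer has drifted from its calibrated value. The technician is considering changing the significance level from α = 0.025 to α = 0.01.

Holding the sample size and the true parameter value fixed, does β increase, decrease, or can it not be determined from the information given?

Tightening α shrinks the rejection region. When Ha holds, fewer sample outcomes clear the stricter threshold, so more fall in the acceptance region.

It increases.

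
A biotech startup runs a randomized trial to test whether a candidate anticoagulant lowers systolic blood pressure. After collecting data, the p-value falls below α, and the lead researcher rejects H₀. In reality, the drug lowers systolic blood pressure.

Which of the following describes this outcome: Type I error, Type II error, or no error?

The conventional null hypothesis here is that the drug has no effect on systolic blood pressure.
The test rejected a false H₀ — the decision matches the true state.

No error — this is a correct decision.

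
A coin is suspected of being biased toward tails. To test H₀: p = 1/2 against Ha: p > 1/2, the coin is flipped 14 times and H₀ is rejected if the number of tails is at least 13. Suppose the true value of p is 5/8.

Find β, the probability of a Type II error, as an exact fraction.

β = P(fail to reject H₀ | Ha true) = P(X ≤ 12 | p = 5/8), X ~ Binomial(14, 5/8).
Equivalently, β = 1 − P(X ≥ 13) = 4340673464229/4398046511104.

4340673464229/4398046511104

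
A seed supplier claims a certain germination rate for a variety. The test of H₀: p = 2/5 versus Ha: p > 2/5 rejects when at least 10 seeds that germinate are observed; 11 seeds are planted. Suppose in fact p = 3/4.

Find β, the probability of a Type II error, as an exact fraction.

A Type II error is failing to reject when Ha holds: with p = 3/4, β = P(S ≤ 9).
Equivalently, β = 1 − P(S ≥ 10) = 1683809/2097152.

1683809/2097152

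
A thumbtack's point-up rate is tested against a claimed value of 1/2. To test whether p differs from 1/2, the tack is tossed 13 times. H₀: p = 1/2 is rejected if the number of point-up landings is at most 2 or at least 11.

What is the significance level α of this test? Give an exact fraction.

Under H₀, Y ~ Binomial(13, 1/2); α is the probability of landing in either tail, P(Y ≤ 2) + P(Y ≥ 11).
By symmetry, α = 2·P(Y ≤ 2) = 2·(1 + 13 + 78)/8192 = 184/8192 = 23/1024.

23/1024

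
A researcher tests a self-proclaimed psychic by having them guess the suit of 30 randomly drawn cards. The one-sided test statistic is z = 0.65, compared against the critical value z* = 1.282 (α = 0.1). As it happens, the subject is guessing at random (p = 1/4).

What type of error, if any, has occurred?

Neither — the decision is correct.

The conventional null hypothesis is that the subject is guessing at random (p = 1/4).
Since z = 0.65 ≤ z* = 1.282, H₀ is not rejected.
H₀ is true (actually the subject is guessing at random (p = 1/4)).
The decision matches the true state — no error.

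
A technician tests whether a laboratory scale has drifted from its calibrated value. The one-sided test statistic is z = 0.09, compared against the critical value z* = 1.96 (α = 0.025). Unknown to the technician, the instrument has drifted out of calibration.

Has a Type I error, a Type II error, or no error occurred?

Type II error

The conventional null hypothesis is that the instrument is correctly calibrated.
Since z = 0.09 ≤ z* = 1.96, H₀ is not rejected.
H₀ is false (actually the instrument has drifted out of calibration).
Failing to reject a false H₀ is a Type II error.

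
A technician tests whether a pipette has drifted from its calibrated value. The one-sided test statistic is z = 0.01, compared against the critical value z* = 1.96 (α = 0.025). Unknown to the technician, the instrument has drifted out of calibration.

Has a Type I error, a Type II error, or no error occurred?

Type II error

The conventional null hypothesis is that the instrument is correctly calibrated.
Since z = 0.01 ≤ z* = 1.96, H₀ is not rejected.
H₀ is false (actually the instrument has drifted out of calibration).
Failing to reject a false H₀ is a Type II error.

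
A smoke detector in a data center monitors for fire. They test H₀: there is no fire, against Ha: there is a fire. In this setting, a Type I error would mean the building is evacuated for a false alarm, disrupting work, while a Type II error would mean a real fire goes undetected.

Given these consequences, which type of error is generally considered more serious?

The Type II consequence (a real fire goes undetected) is more severe than the Type I consequence (the building is evacuated for a false alarm, disrupting work).

Type II error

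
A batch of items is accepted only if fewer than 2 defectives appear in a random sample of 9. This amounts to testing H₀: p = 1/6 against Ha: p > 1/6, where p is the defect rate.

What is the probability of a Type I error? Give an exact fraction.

2304473/5038848

The significance level is the probability, assuming p = 1/6, of seeing 2 or more defectives in 9 draws.
Via the complement, α = 1 − Σ_{j=0}^{1} C(9,j)(1/6)^j(5/6)^{9-j} = 2304473/5038848.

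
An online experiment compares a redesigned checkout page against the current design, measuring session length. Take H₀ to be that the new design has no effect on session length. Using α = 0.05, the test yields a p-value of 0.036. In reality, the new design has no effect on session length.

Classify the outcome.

Since p = 0.036 < α = 0.05, H₀ is rejected.
H₀ is true (actually the new design has no effect on session length).
Rejecting a true H₀ is a Type I error.

Type I error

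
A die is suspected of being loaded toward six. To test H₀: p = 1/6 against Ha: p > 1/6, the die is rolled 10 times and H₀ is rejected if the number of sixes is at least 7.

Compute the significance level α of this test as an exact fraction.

Under H₀, Y ~ Binomial(10, 1/6), and α = P(Y ≥ 7).
Adding the binomial terms for j = 7 through 10 with p = 1/6 yields 337/1259712.

337/1259712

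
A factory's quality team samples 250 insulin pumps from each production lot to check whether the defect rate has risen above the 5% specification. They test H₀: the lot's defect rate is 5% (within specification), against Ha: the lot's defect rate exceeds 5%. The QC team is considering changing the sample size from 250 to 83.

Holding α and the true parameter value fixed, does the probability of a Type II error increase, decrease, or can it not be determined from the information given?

Reducing n widens both sampling distributions, so the test has less ability to distinguish Ha from H₀.

It increases.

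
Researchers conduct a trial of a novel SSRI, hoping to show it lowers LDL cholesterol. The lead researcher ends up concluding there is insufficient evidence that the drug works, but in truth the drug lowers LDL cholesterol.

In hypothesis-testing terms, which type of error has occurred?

Type II error

The null hypothesis here is that the drug has no effect on LDL cholesterol.
'Concluding there is insufficient evidence that the drug works' corresponds to failing to reject H₀.
H₀ was not rejected but H₀ is false — a Type II error (false negative).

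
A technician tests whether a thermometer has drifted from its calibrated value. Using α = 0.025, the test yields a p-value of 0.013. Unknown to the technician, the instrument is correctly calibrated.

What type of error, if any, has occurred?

The conventional null hypothesis is that the instrument is correctly calibrated.
Since p = 0.013 < α = 0.025, H₀ is rejected.
H₀ is true (actually the instrument is correctly calibrated).
Rejecting a true H₀ is a Type I error.

Type I error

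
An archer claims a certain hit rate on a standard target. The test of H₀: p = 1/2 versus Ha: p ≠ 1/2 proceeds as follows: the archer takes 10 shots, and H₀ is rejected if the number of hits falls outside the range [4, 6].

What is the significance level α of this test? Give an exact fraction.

11/32

The significance level is the null-hypothesis probability of the rejection region {≤3} ∪ {≥7}.
The two tails are symmetric, so α = 2·(1 + 10 + 45 + 120)/2^10 = 352/1024 = 11/32.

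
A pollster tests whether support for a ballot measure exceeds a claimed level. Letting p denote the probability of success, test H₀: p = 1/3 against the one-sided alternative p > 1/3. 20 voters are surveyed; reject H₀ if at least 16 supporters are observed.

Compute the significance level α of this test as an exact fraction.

Under H₀, X ~ Binomial(20, 1/3), and α = P(X ≥ 16).
P(X ≥ 16) = Σ_{j=16}^{20} C(20,j)·(1/3)^j·(2/3)^{20-j} = 29147/1162261467.

29147/1162261467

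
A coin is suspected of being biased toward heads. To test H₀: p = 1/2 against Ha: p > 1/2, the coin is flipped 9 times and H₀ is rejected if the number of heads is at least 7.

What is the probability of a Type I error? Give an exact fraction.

α = P(reject H₀ | H₀ true) = P(K ≥ 7 | p = 1/2), with K ~ Binomial(9, 1/2).
P(K ≥ 7) = [C(9,7) + C(9,8) + C(9,9)] / 2^9 = (36 + 9 + 1) / 512 = 46/512 = 23/256.

23/256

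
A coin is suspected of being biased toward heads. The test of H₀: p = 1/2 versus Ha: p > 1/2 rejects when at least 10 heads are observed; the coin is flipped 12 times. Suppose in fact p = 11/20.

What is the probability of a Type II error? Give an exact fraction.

Under the alternative p = 11/20, S ~ Binomial(12, 11/20); β is the probability the test does not reject, P(S < 10).
Equivalently, β = 1 − P(S ≥ 10) = 784677287856069/819200000000000.

784677287856069/819200000000000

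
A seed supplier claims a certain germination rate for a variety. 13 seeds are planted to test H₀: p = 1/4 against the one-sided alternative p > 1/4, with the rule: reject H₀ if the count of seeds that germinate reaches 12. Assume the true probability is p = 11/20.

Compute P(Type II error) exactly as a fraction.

636861571623279/640000000000000

A Type II error is failing to reject when Ha holds: with p = 11/20, β = P(Y ≤ 11).
Summing C(13,j)·(11/20)^j·(9/20)^{13-j} for j = 0..11 gives 636861571623279/640000000000000.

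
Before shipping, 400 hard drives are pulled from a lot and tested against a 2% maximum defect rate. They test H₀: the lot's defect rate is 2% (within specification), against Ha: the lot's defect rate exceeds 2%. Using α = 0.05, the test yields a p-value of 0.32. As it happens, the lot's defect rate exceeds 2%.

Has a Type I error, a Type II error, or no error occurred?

Since p = 0.32 ≥ α = 0.05, H₀ is not rejected.
H₀ is false (actually the lot's defect rate exceeds 2%).
Failing to reject a false H₀ is a Type II error.

Type II error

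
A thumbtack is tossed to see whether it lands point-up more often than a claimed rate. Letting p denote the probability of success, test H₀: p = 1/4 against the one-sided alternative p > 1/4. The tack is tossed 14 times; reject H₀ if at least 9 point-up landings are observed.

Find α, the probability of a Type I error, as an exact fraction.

α = P(reject H₀ | H₀ true) = P(X ≥ 9 | p = 1/4), with X ~ Binomial(14, 1/4).
Summing C(14,j)(1/4)^j(3/4)^{14−j} for j = 9,…,14 gives 578257/268435456.

578257/268435456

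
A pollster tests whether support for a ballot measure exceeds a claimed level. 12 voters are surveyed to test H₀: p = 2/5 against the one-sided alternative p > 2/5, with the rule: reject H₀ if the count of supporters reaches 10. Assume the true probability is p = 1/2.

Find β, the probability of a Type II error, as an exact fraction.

Under the alternative p = 1/2, K ~ Binomial(12, 1/2); β is the probability the test does not reject, P(K < 10).
Equivalently, β = 1 − P(K ≥ 10) = 4017/4096.

4017/4096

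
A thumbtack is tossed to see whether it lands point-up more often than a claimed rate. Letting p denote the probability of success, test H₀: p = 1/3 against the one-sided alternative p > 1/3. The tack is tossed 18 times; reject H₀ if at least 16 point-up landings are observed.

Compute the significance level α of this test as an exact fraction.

α = P(reject H₀ | H₀ true) = P(X ≥ 16 | p = 1/3), with X ~ Binomial(18, 1/3).
Adding the binomial terms for j = 16 through 18 with p = 1/3 yields 649/387420489.

649/387420489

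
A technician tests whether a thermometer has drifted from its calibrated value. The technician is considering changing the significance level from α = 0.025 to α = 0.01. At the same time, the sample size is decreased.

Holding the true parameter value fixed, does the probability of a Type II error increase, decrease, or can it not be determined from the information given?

It increases.

Lowering α raises the bar for rejection; under Ha, the test now fails to reject on outcomes it previously would have rejected. Reducing n widens both sampling distributions, so the test has less ability to distinguish Ha from H₀. Both changes push β in the same direction.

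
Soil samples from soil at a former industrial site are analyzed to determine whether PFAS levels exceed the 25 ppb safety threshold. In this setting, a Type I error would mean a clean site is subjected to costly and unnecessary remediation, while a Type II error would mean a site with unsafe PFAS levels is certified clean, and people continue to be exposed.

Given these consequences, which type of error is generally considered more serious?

Type II error

The Type II consequence (a site with unsafe PFAS levels is certified clean, and people continue to be exposed) is more severe than the Type I consequence (a clean site is subjected to costly and unnecessary remediation).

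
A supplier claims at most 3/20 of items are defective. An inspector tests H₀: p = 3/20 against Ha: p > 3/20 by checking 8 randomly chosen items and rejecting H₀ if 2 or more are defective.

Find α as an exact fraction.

8776114407/25600000000

α = P(reject H₀ | H₀ true) = P(K ≥ 2 | p = 3/20), K ~ Binomial(8, 3/20).
Via the complement, α = 1 − Σ_{j=0}^{1} C(8,j)(3/20)^j(17/20)^{8-j} = 8776114407/25600000000.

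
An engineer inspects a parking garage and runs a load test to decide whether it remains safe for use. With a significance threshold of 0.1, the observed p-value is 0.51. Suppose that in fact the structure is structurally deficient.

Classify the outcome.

Type II error

The conventional null hypothesis is that the structure meets the required load capacity (safe).
Since p = 0.51 ≥ α = 0.1, H₀ is not rejected.
H₀ is false (actually the structure is structurally deficient).
Failing to reject a false H₀ is a Type II error.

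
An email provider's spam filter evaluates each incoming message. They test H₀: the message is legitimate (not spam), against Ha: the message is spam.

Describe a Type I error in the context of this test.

A Type I error is rejecting H₀ when H₀ is true.
Here that means sending the message to the spam folder when actually the message is legitimate (not spam).

A Type I error would mean concluding that the message is spam when in fact the message is legitimate (not spam).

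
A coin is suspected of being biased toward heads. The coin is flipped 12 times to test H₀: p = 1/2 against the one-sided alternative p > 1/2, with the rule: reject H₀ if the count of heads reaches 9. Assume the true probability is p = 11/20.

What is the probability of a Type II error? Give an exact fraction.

709043757719553/819200000000000

A Type II error is failing to reject when Ha holds: with p = 11/20, β = P(K ≤ 8).
Adding the binomial probabilities P(K=0)+…+P(K=8) at p = 11/20 gives 709043757719553/819200000000000.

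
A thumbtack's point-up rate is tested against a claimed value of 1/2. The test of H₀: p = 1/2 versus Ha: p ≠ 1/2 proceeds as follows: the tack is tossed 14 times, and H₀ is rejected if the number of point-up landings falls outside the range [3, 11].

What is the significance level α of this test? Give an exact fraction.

53/4096

α = P(K ≤ 2 or K ≥ 12 | p = 1/2), K ~ Binomial(14, 1/2).
Each tail has probability (1 + 14 + 91)/16384; doubling gives α = 212/16384 = 53/4096.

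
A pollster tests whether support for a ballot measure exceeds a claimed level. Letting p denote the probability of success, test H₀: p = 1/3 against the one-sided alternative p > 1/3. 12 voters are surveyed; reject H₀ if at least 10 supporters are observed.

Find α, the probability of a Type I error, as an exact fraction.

289/531441

Under H₀, Y ~ Binomial(12, 1/3), and α = P(Y ≥ 10).
P(Y ≥ 10) = Σ_{j=10}^{12} C(12,j)·(1/3)^j·(2/3)^{12-j} = 289/531441.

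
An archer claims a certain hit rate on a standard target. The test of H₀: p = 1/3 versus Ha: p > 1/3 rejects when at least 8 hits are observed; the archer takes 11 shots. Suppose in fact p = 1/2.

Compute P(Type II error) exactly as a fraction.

227/256

A Type II error is failing to reject when Ha holds: with p = 1/2, β = P(S ≤ 7).
Summing C(11,j)·(1/2)^j·(1/2)^{11-j} for j = 0..7 gives 227/256.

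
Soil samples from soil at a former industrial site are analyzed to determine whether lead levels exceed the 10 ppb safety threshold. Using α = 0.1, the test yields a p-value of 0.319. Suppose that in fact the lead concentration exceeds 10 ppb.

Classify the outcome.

The conventional null hypothesis is that the lead concentration is at or below 10 ppb (safe).
Since p = 0.319 ≥ α = 0.1, H₀ is not rejected.
H₀ is false (actually the lead concentration exceeds 10 ppb).
Failing to reject a false H₀ is a Type II error.

Type II error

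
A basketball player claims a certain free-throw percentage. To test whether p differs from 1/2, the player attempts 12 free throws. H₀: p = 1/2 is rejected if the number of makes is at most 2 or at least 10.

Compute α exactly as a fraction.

79/2048

The significance level is the null-hypothesis probability of the rejection region {≤2} ∪ {≥10}.
Each tail has probability (1 + 12 + 66)/4096; doubling gives α = 158/4096 = 79/2048.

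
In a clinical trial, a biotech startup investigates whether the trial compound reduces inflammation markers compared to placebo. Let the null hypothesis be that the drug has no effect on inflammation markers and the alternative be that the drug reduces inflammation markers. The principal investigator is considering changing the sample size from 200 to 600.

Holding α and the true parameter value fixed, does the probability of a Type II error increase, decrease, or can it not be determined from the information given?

It decreases.

More data shrinks sampling variability; the test statistic under Ha concentrates further from the null value, making rejection more likely.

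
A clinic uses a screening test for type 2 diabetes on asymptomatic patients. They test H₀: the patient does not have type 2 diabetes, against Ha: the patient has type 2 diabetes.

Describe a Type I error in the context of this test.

A Type I error is rejecting H₀ when H₀ is true.
Here that means flagging the patient as positive and ordering follow-up testing when actually the patient does not have type 2 diabetes.

A Type I error would mean concluding that the patient has type 2 diabetes when in fact the patient does not have type 2 diabetes.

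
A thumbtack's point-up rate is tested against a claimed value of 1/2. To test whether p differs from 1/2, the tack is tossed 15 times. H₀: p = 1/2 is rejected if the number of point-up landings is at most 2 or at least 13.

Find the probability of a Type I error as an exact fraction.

The significance level is the null-hypothesis probability of the rejection region {≤2} ∪ {≥13}.
Each tail has probability (1 + 15 + 105)/32768; doubling gives α = 242/32768 = 121/16384.

121/16384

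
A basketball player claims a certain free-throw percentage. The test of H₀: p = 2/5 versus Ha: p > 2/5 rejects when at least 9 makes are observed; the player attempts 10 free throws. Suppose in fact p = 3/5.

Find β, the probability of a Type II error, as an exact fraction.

β = P(fail to reject H₀ | Ha true) = P(K ≤ 8 | p = 3/5), K ~ Binomial(10, 3/5).
Equivalently, β = 1 − P(K ≥ 9) = 9312916/9765625.

9312916/9765625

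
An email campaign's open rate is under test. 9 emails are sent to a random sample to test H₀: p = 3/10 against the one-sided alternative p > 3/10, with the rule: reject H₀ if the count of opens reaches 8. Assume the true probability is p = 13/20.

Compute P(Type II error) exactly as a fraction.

112501116301/128000000000

β = P(fail to reject H₀ | Ha true) = P(X ≤ 7 | p = 13/20), X ~ Binomial(9, 13/20).
Equivalently, β = 1 − P(X ≥ 8) = 112501116301/128000000000.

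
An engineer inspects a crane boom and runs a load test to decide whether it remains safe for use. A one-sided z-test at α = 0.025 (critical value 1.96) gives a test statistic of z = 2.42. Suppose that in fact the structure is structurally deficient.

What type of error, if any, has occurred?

No error — this is a correct decision.

The conventional null hypothesis is that the structure meets the required load capacity (safe).
Since z = 2.42 > z* = 1.96, H₀ is rejected.
H₀ is false (actually the structure is structurally deficient).
The decision matches the true state — no error.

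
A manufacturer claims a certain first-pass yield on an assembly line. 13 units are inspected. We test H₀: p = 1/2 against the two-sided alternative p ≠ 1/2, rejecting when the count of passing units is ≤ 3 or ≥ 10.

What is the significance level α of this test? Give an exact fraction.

189/2048

α = P(Y ≤ 3 or Y ≥ 10 | p = 1/2), Y ~ Binomial(13, 1/2).
Each tail has probability (1 + 13 + 78 + 286)/8192; doubling gives α = 756/8192 = 189/2048.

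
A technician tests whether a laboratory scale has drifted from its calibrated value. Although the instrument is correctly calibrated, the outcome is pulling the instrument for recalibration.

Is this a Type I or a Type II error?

Type I error

The null hypothesis here is that the instrument is correctly calibrated.
'Pulling the instrument for recalibration' corresponds to rejecting H₀.
H₀ was rejected but H₀ is true — a Type I error (false positive).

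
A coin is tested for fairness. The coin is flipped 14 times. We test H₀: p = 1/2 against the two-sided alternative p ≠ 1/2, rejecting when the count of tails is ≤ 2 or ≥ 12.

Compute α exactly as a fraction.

α = P(K ≤ 2 or K ≥ 12 | p = 1/2), K ~ Binomial(14, 1/2).
The two tails are symmetric, so α = 2·(1 + 14 + 91)/2^14 = 212/16384 = 53/4096.

53/4096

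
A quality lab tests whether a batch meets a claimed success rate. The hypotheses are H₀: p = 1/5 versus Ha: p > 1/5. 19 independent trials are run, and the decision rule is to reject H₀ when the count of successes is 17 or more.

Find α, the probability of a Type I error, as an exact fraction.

2813/19073486328125

The Type I error probability is α = P(Y ≥ 17) computed under H₀, where Y ~ Binomial(19, 1/5).
P(Y ≥ 17) = Σ_{j=17}^{19} C(19,j)·(1/5)^j·(4/5)^{19-j} = 2813/19073486328125.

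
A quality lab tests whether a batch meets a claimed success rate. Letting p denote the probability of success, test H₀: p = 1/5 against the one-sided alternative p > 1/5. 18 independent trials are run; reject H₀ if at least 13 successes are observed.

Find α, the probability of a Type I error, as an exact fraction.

The Type I error probability is α = P(X ≥ 13) computed under H₀, where X ~ Binomial(18, 1/5).
Summing C(18,j)(1/5)^j(4/5)^{18−j} for j = 13,…,18 gives 9611737/3814697265625.

9611737/3814697265625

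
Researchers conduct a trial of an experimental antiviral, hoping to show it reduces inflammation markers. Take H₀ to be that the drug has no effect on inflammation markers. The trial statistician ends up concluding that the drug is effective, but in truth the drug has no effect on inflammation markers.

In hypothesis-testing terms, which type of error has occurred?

Type I error

'Concluding that the drug is effective' corresponds to rejecting H₀.
H₀ was rejected but H₀ is true — a Type I error (false positive).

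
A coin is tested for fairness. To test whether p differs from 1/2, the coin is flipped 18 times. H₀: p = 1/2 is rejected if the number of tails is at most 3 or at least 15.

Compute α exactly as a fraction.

247/32768

Under H₀, X ~ Binomial(18, 1/2); α is the probability of landing in either tail, P(X ≤ 3) + P(X ≥ 15).
By symmetry, α = 2·P(X ≤ 3) = 2·(1 + 18 + 153 + 816)/262144 = 1976/262144 = 247/32768.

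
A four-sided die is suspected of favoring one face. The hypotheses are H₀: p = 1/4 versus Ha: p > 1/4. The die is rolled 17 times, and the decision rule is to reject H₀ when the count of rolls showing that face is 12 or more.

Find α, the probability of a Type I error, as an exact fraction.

α = P(reject H₀ | H₀ true) = P(Y ≥ 12 | p = 1/4), with Y ~ Binomial(17, 1/4).
P(Y ≥ 12) = Σ_{j=12}^{17} C(17,j)·(1/4)^j·(3/4)^{17-j} = 429025/4294967296.

429025/4294967296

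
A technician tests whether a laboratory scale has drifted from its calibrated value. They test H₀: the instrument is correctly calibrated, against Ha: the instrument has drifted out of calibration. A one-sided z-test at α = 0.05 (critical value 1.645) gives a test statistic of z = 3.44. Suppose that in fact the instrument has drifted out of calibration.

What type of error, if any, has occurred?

Since z = 3.44 > z* = 1.645, H₀ is rejected.
H₀ is false (actually the instrument has drifted out of calibration).
The decision matches the true state — no error.

Neither — the decision is correct.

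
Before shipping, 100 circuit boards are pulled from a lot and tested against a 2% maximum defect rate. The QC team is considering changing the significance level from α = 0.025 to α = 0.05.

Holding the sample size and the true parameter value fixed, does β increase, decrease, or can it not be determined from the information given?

It decreases.

A larger α widens the rejection region, so when the alternative is true more outcomes lead to rejection — failing to reject becomes less likely.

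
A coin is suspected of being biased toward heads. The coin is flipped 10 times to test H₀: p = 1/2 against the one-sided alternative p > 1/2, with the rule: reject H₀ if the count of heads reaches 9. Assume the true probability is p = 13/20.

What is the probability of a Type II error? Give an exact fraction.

Under the alternative p = 13/20, X ~ Binomial(10, 13/20); β is the probability the test does not reject, P(X < 9).
Adding the binomial probabilities P(X=0)+…+P(X=8) at p = 13/20 gives 9359826552041/10240000000000.

9359826552041/10240000000000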